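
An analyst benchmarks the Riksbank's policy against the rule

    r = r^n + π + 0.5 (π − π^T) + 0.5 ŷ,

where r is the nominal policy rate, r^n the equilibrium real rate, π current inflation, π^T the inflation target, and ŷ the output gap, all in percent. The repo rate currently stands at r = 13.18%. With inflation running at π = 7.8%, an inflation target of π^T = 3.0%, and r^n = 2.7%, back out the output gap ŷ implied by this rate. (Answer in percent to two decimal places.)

0.56%

0.5 ŷ = 13.18 − 2.7 − 7.8 − 0.5 × (7.8 − 3.0) = 0.28
ŷ = 0.28 / 0.5 = 0.56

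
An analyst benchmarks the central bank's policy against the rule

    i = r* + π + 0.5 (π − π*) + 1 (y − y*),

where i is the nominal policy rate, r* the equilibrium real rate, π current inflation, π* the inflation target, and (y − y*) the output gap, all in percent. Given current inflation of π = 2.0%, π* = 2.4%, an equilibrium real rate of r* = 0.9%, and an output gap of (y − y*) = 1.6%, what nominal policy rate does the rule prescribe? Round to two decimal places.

i = 0.9 + 2.0 + 0.5 × (2.0 − 2.4) + 1 × 1.6
   = 0.9 + 2 − 0.2 + 1.6 = 4.30

4.30%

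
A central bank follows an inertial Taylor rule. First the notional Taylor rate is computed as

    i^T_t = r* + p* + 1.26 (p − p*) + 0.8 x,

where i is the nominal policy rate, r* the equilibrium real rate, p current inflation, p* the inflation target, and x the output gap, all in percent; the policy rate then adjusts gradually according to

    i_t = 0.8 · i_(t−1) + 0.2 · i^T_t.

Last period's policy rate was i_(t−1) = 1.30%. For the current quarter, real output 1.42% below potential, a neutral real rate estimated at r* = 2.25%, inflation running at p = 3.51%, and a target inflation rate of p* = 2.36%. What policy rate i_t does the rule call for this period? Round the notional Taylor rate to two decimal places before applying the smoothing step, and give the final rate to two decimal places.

Output 1.42% below potential → x = -1.42.
i^T_t = 2.25 + 2.36 + 1.26 × (3.51 − 2.36) + 0.8 × (-1.42)
   = 2.25 + 2.36 + 1.449 − 1.136 = 4.92
i_t = 0.8 × 1.30 + 0.2 × 4.92 = 1.04 + 0.984 = 2.02

2.02%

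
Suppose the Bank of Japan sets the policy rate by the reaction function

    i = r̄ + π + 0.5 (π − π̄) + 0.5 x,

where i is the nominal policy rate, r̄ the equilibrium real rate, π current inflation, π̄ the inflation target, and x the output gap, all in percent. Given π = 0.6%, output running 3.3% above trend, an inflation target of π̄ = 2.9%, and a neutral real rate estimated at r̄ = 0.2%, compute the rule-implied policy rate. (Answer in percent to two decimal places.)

1.30%

Output 3.3% above potential → x = 3.3.
i = 0.2 + 0.6 + 0.5 × (0.6 − 2.9) + 0.5 × 3.3
   = 0.2 + 0.6 − 1.15 + 1.65 = 1.30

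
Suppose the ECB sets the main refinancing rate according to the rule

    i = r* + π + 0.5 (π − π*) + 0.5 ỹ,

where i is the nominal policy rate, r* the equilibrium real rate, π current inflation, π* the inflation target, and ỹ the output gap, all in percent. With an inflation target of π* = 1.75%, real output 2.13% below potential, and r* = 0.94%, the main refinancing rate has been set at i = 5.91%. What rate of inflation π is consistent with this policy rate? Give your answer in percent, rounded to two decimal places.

4.61%

Output 2.13% below potential → ỹ = -2.13.
Collecting π: i = r* + (1 + 0.5) π − 0.5 π* + 0.5 ỹ
1.5 π = 5.91 − 0.94 + 0.5 × 1.75 − 0.5 × (-2.13) = 6.91
π = 6.91 / 1.5 = 4.61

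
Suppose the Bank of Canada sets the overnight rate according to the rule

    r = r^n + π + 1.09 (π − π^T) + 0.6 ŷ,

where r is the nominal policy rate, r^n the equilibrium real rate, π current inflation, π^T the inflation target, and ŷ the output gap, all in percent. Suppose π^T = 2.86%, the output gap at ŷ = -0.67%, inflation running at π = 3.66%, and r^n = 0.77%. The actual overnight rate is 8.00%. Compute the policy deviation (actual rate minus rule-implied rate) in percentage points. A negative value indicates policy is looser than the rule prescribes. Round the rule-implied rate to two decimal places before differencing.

3.10 pp

r = 0.77 + 3.66 + 1.09 × (3.66 − 2.86) + 0.6 × (-0.67)
   = 0.77 + 3.66 + 0.872 − 0.402 = 4.90
Deviation = 8.00 − 4.90 = 3.10 pp.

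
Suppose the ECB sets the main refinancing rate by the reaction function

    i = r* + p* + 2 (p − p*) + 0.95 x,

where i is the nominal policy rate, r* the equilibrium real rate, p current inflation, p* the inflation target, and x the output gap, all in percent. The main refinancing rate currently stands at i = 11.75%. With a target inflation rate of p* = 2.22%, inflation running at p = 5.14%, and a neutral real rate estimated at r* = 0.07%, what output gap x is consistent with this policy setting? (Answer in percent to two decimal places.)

0.95 x = 11.75 − 0.07 − 2.22 − 2 × (5.14 − 2.22) = 3.62
x = 3.62 / 0.95 = 3.81

3.81%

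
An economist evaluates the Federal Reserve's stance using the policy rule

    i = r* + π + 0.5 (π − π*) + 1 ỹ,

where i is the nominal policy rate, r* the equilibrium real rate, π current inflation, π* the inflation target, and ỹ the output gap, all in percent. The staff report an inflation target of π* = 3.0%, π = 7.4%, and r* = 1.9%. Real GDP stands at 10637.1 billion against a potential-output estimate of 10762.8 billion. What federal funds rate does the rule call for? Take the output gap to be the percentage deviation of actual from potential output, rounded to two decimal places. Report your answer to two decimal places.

10.33%

Output gap = 100 × (10637.1 − 10762.8) / 10762.8 = -1.17%.
i = 1.90 + 7.40 + 0.5 × (7.40 − 3.00) + 1 × (-1.17)
   = 1.90 + 7.4 + 2.2 − 1.17 = 10.33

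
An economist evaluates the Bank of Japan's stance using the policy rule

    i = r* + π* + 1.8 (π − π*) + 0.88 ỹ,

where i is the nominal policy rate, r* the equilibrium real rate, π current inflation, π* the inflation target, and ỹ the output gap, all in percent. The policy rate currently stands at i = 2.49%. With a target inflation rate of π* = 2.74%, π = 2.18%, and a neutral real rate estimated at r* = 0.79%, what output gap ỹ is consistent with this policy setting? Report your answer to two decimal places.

-0.04%

0.88 ỹ = 2.49 − 0.79 − 2.74 − 1.8 × (2.18 − 2.74) = -0.032
ỹ = -0.032 / 0.88 = -0.04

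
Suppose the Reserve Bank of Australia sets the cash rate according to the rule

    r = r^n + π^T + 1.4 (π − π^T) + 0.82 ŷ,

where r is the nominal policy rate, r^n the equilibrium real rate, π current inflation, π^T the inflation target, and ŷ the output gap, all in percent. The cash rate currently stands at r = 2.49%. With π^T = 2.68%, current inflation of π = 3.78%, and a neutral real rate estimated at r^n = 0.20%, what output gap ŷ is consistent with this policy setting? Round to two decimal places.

0.82 ŷ = 2.49 − 0.20 − 2.68 − 1.4 × (3.78 − 2.68) = -1.93
ŷ = -1.93 / 0.82 = -2.35

-2.35%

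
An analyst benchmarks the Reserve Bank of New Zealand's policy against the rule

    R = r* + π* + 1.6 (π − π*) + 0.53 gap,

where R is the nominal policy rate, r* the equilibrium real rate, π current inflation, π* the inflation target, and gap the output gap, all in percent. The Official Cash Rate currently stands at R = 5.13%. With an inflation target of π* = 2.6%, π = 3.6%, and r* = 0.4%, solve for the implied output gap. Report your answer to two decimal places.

0.53 gap = 5.13 − 0.4 − 2.6 − 1.6 × (3.6 − 2.6) = 0.53
gap = 0.53 / 0.53 = 1.00

1.00%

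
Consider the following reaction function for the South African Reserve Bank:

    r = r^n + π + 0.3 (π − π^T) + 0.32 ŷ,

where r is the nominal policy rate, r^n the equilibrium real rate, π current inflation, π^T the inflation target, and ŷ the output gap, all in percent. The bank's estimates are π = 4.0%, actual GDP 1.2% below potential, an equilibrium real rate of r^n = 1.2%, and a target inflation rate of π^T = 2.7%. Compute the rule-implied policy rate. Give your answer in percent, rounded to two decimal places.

Output 1.2% below potential → ŷ = -1.2.
r = 1.2 + 4.0 + 0.3 × (4.0 − 2.7) + 0.32 × (-1.2)
   = 1.2 + 4 + 0.39 − 0.384 = 5.21

5.21%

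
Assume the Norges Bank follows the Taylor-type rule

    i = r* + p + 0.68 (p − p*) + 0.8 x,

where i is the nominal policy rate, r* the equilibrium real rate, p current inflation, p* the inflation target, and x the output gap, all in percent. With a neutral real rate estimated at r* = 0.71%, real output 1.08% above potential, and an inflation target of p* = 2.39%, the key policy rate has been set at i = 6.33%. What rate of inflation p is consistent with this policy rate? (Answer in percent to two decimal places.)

Output 1.08% above potential → x = 1.08.
Collecting p: i = r* + (1 + 0.68) p − 0.68 p* + 0.8 x
1.68 p = 6.33 − 0.71 + 0.68 × 2.39 − 0.8 × 1.08 = 6.3812
p = 6.3812 / 1.68 = 3.80

3.80%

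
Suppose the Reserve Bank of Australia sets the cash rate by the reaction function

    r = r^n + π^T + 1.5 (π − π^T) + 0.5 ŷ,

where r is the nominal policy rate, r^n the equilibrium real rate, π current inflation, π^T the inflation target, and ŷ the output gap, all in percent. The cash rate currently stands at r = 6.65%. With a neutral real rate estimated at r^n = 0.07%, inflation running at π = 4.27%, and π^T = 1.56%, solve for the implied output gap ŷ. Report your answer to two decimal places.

0.5 ŷ = 6.65 − 0.07 − 1.56 − 1.5 × (4.27 − 1.56) = 0.955
ŷ = 0.955 / 0.5 = 1.91

1.91%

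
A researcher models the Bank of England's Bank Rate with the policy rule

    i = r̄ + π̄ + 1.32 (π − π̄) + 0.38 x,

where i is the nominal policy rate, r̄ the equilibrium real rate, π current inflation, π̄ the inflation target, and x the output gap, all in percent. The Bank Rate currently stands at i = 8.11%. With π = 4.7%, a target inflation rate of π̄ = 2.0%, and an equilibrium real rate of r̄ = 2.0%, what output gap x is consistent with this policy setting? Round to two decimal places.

1.44%

0.38 x = 8.11 − 2.0 − 2.0 − 1.32 × (4.7 − 2.0) = 0.546
x = 0.546 / 0.38 = 1.44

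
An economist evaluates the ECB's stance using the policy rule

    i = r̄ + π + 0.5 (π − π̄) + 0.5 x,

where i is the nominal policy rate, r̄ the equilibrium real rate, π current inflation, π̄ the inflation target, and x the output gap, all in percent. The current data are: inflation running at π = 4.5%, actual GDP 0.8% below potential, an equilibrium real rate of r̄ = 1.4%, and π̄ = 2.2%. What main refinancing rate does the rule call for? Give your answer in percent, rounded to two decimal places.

Output 0.8% below potential → x = -0.8.
i = 1.4 + 4.5 + 0.5 × (4.5 − 2.2) + 0.5 × (-0.8)
   = 1.4 + 4.5 + 1.15 − 0.4 = 6.65

6.65%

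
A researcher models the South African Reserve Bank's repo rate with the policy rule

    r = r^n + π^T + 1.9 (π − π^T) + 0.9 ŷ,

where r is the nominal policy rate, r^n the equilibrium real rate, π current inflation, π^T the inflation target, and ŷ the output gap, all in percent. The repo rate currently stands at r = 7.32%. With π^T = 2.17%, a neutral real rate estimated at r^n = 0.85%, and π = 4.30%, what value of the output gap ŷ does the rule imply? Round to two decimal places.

0.28%

0.9 ŷ = 7.32 − 0.85 − 2.17 − 1.9 × (4.30 − 2.17) = 0.253
ŷ = 0.253 / 0.9 = 0.28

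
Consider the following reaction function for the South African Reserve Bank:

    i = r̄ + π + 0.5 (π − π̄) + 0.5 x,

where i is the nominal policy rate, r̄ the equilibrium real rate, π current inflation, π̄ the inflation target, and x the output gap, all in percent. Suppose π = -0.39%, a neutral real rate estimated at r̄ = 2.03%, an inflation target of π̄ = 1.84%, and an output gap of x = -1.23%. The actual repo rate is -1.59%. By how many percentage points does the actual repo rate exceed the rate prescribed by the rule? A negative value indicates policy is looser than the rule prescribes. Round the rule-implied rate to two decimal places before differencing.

i = 2.03 + (-0.39) + 0.5 × (-0.39 − 1.84) + 0.5 × (-1.23)
   = 2.03 − 0.39 − 1.115 − 0.615 = -0.09
Deviation = -1.59 − (-0.09) = -1.50 pp.

-1.50 pp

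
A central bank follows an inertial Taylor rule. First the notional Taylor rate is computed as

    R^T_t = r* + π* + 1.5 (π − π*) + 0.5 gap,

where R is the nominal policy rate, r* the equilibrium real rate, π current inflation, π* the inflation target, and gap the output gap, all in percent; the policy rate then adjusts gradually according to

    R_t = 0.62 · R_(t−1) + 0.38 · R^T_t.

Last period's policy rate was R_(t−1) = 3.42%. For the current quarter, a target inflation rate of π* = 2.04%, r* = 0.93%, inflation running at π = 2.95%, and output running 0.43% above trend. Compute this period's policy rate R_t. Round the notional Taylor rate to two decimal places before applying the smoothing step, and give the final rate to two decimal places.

3.85%

Output 0.43% above potential → gap = 0.43.
R^T_t = 0.93 + 2.04 + 1.5 × (2.95 − 2.04) + 0.5 × 0.43
   = 0.93 + 2.04 + 1.365 + 0.215 = 4.55
R_t = 0.62 × 3.42 + 0.38 × 4.55 = 2.1204 + 1.729 = 3.85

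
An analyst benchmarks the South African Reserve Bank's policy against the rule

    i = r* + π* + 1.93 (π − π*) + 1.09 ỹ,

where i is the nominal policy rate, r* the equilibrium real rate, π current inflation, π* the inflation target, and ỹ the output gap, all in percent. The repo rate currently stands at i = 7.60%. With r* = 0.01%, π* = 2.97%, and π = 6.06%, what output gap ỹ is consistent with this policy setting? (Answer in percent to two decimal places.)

1.09 ỹ = 7.60 − 0.01 − 2.97 − 1.93 × (6.06 − 2.97) = -1.3437
ỹ = -1.3437 / 1.09 = -1.23

-1.23%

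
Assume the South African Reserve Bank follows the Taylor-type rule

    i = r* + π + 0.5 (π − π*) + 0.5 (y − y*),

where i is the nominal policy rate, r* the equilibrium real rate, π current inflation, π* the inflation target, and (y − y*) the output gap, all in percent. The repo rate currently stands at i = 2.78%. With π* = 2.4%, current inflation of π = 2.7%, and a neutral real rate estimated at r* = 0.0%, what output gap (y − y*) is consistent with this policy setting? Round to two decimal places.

0.5 (y − y*) = 2.78 − 0.0 − 2.7 − 0.5 × (2.7 − 2.4) = -0.07
(y − y*) = -0.07 / 0.5 = -0.14

-0.14%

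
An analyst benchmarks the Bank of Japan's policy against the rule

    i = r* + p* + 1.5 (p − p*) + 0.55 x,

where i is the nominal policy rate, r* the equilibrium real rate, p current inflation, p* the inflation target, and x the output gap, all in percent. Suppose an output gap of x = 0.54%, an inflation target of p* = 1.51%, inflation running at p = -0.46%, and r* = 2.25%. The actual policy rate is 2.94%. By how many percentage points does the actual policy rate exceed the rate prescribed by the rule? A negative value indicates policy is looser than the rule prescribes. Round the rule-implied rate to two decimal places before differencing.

1.84 pp

i = 2.25 + 1.51 + 1.5 × (-0.46 − 1.51) + 0.55 × 0.54
   = 2.25 + 1.51 − 2.955 + 0.297 = 1.10
Deviation = 2.94 − 1.10 = 1.84 pp.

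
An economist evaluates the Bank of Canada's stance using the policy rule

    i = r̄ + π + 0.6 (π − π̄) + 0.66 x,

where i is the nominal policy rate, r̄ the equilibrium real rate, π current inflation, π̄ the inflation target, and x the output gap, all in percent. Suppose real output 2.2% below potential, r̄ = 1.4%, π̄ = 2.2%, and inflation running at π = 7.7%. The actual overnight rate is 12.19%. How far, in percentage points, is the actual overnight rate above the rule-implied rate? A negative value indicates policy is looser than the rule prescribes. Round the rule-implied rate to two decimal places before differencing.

1.24 pp

Output 2.2% below potential → x = -2.2.
i = 1.4 + 7.7 + 0.6 × (7.7 − 2.2) + 0.66 × (-2.2)
   = 1.4 + 7.7 + 3.3 − 1.452 = 10.95
Deviation = 12.19 − 10.95 = 1.24 pp.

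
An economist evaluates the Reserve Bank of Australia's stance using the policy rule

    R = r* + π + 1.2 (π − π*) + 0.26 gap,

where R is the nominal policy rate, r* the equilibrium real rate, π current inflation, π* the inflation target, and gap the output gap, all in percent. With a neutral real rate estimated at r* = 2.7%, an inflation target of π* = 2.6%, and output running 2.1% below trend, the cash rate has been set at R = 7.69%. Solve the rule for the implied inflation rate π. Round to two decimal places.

3.93%

Output 2.1% below potential → gap = -2.1.
Collecting π: R = r* + (1 + 1.2) π − 1.2 π* + 0.26 gap
2.2 π = 7.69 − 2.7 + 1.2 × 2.6 − 0.26 × (-2.1) = 8.656
π = 8.656 / 2.2 = 3.93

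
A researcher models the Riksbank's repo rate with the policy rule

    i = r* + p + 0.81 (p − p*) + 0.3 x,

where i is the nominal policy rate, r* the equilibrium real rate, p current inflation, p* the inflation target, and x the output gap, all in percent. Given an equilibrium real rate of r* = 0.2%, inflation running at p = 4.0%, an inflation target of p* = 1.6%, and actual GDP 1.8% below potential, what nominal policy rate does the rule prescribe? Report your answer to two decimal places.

5.60%

Output 1.8% below potential → x = -1.8.
i = 0.2 + 4.0 + 0.81 × (4.0 − 1.6) + 0.3 × (-1.8)
   = 0.2 + 4 + 1.944 − 0.54 = 5.60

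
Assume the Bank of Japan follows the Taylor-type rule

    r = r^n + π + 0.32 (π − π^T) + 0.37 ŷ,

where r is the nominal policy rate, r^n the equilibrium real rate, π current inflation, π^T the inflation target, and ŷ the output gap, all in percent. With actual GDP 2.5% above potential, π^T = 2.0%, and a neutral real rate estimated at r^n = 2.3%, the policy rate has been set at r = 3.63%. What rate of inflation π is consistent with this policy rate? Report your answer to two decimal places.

Output 2.5% above potential → ŷ = 2.5.
Collecting π: r = r^n + (1 + 0.32) π − 0.32 π^T + 0.37 ŷ
1.32 π = 3.63 − 2.3 + 0.32 × 2.0 − 0.37 × 2.5 = 1.045
π = 1.045 / 1.32 = 0.79

0.79%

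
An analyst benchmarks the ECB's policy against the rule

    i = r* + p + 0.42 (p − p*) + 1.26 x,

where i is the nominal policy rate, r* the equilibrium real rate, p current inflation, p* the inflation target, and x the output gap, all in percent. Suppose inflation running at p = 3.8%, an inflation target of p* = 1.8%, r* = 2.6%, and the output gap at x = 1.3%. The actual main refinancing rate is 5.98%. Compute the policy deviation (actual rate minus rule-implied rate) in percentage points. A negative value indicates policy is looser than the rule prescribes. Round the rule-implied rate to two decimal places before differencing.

-2.90 pp

i = 2.6 + 3.8 + 0.42 × (3.8 − 1.8) + 1.26 × 1.3
   = 2.6 + 3.8 + 0.84 + 1.638 = 8.88
Deviation = 5.98 − 8.88 = -2.90 pp.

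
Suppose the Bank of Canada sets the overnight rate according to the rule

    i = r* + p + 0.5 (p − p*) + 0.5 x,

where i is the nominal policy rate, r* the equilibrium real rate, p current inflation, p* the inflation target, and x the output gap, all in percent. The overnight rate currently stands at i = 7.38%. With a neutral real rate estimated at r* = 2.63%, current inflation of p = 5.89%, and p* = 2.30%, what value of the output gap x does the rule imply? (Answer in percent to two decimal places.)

0.5 x = 7.38 − 2.63 − 5.89 − 0.5 × (5.89 − 2.30) = -2.935
x = -2.935 / 0.5 = -5.87

-5.87%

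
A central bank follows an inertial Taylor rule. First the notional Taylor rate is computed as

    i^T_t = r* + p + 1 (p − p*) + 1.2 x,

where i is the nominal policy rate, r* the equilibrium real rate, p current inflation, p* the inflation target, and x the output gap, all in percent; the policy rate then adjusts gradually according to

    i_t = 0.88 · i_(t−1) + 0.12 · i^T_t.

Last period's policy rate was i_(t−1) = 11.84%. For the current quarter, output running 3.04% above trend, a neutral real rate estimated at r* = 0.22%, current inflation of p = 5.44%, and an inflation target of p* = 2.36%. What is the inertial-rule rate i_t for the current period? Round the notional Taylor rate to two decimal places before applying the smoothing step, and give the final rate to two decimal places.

11.91%

Output 3.04% above potential → x = 3.04.
i^T_t = 0.22 + 5.44 + 1 × (5.44 − 2.36) + 1.2 × 3.04
   = 0.22 + 5.44 + 3.08 + 3.648 = 12.39
i_t = 0.88 × 11.84 + 0.12 × 12.39 = 10.4192 + 1.4868 = 11.91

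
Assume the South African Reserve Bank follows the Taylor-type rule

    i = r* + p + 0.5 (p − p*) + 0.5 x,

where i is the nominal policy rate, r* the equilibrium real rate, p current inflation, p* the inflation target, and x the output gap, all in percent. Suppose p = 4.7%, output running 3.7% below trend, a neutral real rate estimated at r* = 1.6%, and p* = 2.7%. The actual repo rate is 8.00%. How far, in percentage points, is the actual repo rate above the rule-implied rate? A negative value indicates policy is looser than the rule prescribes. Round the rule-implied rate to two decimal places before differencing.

2.55 pp

Output 3.7% below potential → x = -3.7.
i = 1.6 + 4.7 + 0.5 × (4.7 − 2.7) + 0.5 × (-3.7)
   = 1.6 + 4.7 + 1 − 1.85 = 5.45
Deviation = 8.00 − 5.45 = 2.55 pp.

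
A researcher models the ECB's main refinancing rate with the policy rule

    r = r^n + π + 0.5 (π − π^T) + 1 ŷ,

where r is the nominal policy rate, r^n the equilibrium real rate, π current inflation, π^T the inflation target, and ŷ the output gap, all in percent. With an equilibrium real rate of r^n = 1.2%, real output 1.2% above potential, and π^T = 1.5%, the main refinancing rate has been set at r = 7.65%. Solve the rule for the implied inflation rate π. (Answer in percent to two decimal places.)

Output 1.2% above potential → ŷ = 1.2.
Collecting π: r = r^n + (1 + 0.5) π − 0.5 π^T + 1 ŷ
1.5 π = 7.65 − 1.2 + 0.5 × 1.5 − 1 × 1.2 = 6
π = 6 / 1.5 = 4.00

4.00%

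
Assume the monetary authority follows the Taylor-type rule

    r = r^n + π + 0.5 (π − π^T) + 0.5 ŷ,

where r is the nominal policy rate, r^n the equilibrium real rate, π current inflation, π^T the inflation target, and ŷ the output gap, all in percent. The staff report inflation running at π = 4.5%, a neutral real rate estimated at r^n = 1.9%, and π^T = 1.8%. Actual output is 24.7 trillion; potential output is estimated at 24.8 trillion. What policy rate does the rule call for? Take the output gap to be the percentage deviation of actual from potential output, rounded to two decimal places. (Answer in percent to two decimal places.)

Output gap = 100 × (24.7 − 24.8) / 24.8 = -0.40%.
r = 1.90 + 4.50 + 0.5 × (4.50 − 1.80) + 0.5 × (-0.40)
   = 1.90 + 4.5 + 1.35 − 0.2 = 7.55

7.55%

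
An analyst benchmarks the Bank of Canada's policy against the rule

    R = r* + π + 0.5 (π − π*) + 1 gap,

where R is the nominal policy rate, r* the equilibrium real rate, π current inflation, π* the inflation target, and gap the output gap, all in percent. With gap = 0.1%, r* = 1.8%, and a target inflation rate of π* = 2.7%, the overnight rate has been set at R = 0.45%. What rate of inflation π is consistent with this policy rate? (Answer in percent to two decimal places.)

Collecting π: R = r* + (1 + 0.5) π − 0.5 π* + 1 gap
1.5 π = 0.45 − 1.8 + 0.5 × 2.7 − 1 × 0.1 = -0.1
π = -0.1 / 1.5 = -0.07

-0.07%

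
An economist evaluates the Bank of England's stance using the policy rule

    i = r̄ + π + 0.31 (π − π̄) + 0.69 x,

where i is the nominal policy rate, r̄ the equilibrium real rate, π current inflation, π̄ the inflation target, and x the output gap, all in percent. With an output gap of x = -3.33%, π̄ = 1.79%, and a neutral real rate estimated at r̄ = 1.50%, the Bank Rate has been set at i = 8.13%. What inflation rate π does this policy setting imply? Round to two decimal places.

7.24%

Collecting π: i = r̄ + (1 + 0.31) π − 0.31 π̄ + 0.69 x
1.31 π = 8.13 − 1.50 + 0.31 × 1.79 − 0.69 × (-3.33) = 9.4826
π = 9.4826 / 1.31 = 7.24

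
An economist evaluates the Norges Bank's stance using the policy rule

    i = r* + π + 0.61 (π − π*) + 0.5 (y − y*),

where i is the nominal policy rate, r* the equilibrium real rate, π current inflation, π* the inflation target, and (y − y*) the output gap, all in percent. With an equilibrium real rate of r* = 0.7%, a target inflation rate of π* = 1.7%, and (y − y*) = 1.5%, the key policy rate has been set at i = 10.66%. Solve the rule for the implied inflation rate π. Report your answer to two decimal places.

6.36%

Collecting π: i = r* + (1 + 0.61) π − 0.61 π* + 0.5 (y − y*)
1.61 π = 10.66 − 0.7 + 0.61 × 1.7 − 0.5 × 1.5 = 10.247
π = 10.247 / 1.61 = 6.36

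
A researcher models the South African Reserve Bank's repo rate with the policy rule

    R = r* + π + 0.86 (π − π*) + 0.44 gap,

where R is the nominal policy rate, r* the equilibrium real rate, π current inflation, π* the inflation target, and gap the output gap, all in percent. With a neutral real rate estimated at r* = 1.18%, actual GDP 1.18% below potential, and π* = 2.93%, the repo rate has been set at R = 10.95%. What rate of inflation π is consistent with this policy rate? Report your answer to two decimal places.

Output 1.18% below potential → gap = -1.18.
Collecting π: R = r* + (1 + 0.86) π − 0.86 π* + 0.44 gap
1.86 π = 10.95 − 1.18 + 0.86 × 2.93 − 0.44 × (-1.18) = 12.809
π = 12.809 / 1.86 = 6.89

6.89%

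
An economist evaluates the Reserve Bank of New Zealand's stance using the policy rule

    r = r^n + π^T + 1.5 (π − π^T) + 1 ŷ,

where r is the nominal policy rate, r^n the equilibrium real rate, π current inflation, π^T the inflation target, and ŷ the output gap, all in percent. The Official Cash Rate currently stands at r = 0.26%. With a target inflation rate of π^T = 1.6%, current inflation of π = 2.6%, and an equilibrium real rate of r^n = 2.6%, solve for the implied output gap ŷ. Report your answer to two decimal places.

-5.44%

1 ŷ = 0.26 − 2.6 − 1.6 − 1.5 × (2.6 − 1.6) = -5.44
ŷ = -5.44 / 1 = -5.44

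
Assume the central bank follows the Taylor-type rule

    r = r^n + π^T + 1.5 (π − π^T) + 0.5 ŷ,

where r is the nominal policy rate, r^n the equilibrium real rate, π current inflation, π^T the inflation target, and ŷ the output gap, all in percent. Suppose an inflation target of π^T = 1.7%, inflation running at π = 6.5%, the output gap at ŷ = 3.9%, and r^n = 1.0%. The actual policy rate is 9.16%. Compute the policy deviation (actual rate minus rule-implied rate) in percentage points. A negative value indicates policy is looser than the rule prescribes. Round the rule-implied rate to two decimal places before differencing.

-2.69 pp

r = 1.0 + 1.7 + 1.5 × (6.5 − 1.7) + 0.5 × 3.9
   = 1.0 + 1.7 + 7.2 + 1.95 = 11.85
Deviation = 9.16 − 11.85 = -2.69 pp.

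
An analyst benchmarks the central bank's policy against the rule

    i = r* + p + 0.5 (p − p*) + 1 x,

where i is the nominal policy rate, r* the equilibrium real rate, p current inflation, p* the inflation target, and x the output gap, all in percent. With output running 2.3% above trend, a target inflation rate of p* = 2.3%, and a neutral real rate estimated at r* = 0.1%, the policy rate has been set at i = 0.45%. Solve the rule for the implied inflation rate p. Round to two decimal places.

-0.53%

Output 2.3% above potential → x = 2.3.
Collecting p: i = r* + (1 + 0.5) p − 0.5 p* + 1 x
1.5 p = 0.45 − 0.1 + 0.5 × 2.3 − 1 × 2.3 = -0.8
p = -0.8 / 1.5 = -0.53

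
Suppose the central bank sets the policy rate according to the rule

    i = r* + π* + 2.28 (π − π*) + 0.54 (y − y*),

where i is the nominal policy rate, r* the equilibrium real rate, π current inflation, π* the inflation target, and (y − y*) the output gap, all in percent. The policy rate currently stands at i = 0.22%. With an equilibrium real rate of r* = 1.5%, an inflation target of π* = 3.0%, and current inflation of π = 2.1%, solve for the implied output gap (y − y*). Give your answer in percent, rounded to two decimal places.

-4.13%

0.54 (y − y*) = 0.22 − 1.5 − 3.0 − 2.28 × (2.1 − 3.0) = -2.228
(y − y*) = -2.228 / 0.54 = -4.13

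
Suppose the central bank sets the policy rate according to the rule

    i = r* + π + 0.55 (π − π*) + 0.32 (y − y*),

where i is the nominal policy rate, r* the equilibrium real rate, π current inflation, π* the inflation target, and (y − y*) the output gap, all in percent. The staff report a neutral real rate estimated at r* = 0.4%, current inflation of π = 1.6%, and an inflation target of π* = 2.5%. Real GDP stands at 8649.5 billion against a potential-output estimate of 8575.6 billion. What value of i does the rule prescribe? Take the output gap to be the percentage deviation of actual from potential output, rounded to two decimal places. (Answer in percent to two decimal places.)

1.78%

Output gap = 100 × (8649.5 − 8575.6) / 8575.6 = 0.86%.
i = 0.40 + 1.60 + 0.55 × (1.60 − 2.50) + 0.32 × 0.86
   = 0.40 + 1.6 − 0.495 + 0.2752 = 1.78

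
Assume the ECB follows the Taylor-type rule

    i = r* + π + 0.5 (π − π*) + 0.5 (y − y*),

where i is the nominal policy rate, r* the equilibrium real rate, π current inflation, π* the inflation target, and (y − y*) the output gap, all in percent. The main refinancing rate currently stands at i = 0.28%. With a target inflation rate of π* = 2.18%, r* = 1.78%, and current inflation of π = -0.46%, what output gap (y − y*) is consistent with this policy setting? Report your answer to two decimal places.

0.5 (y − y*) = 0.28 − 1.78 − (-0.46) − 0.5 × ((-0.46) − 2.18) = 0.28
(y − y*) = 0.28 / 0.5 = 0.56

0.56%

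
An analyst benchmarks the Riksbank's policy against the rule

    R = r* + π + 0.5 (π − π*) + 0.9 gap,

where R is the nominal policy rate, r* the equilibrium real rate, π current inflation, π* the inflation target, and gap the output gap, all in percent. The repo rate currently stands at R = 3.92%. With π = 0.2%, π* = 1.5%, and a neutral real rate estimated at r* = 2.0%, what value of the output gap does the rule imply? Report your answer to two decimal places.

0.9 gap = 3.92 − 2.0 − 0.2 − 0.5 × (0.2 − 1.5) = 2.37
gap = 2.37 / 0.9 = 2.63

2.63%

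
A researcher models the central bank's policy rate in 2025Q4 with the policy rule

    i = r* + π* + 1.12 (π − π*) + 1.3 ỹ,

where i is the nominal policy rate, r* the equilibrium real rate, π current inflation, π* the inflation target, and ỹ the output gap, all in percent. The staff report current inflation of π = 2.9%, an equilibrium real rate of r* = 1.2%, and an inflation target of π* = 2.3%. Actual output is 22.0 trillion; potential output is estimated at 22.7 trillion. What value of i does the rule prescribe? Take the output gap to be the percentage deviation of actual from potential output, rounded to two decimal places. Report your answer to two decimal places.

Output gap = 100 × (22.0 − 22.7) / 22.7 = -3.08%.
i = 1.20 + 2.30 + 1.12 × (2.90 − 2.30) + 1.3 × (-3.08)
   = 1.20 + 2.3 + 0.672 − 4.004 = 0.17

0.17%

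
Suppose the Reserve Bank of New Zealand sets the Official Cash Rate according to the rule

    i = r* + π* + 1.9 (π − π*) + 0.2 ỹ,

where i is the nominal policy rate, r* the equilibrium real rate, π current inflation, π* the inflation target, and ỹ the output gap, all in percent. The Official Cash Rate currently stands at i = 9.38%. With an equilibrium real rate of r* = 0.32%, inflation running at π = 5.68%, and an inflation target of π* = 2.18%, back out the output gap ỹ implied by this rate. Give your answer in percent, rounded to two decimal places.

0.2 ỹ = 9.38 − 0.32 − 2.18 − 1.9 × (5.68 − 2.18) = 0.23
ỹ = 0.23 / 0.2 = 1.15

1.15%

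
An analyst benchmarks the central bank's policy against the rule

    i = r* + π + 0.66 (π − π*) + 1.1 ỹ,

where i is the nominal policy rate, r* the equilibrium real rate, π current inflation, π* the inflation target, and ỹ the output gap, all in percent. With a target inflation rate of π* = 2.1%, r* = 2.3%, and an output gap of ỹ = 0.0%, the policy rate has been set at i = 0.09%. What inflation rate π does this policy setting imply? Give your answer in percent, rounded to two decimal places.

Collecting π: i = r* + (1 + 0.66) π − 0.66 π* + 1.1 ỹ
1.66 π = 0.09 − 2.3 + 0.66 × 2.1 − 1.1 × 0.0 = -0.824
π = -0.824 / 1.66 = -0.50

-0.50%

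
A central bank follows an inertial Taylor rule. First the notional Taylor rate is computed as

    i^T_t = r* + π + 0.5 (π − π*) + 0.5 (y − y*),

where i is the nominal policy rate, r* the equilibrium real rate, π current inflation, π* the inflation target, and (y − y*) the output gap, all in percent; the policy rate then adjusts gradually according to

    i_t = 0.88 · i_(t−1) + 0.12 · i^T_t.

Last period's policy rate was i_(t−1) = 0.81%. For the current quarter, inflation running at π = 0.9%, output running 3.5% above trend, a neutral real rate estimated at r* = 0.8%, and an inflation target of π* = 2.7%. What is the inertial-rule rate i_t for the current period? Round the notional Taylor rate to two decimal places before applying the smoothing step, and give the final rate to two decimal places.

Output 3.5% above potential → (y − y*) = 3.5.
i^T_t = 0.8 + 0.9 + 0.5 × (0.9 − 2.7) + 0.5 × 3.5
   = 0.8 + 0.9 − 0.9 + 1.75 = 2.55
i_t = 0.88 × 0.81 + 0.12 × 2.55 = 0.7128 + 0.306 = 1.02

1.02%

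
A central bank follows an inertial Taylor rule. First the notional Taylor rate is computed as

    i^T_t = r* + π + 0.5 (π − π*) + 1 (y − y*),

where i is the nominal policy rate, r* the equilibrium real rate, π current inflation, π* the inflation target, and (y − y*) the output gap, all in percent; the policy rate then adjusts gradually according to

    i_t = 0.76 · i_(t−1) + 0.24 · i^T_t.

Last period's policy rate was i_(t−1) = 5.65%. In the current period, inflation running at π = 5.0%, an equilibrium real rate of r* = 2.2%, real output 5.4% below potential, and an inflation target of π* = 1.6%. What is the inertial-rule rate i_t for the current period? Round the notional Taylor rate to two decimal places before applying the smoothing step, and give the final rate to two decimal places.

5.13%

Output 5.4% below potential → (y − y*) = -5.4.
i^T_t = 2.2 + 5.0 + 0.5 × (5.0 − 1.6) + 1 × (-5.4)
   = 2.2 + 5 + 1.7 − 5.4 = 3.50
i_t = 0.76 × 5.65 + 0.24 × 3.50 = 4.294 + 0.84 = 5.13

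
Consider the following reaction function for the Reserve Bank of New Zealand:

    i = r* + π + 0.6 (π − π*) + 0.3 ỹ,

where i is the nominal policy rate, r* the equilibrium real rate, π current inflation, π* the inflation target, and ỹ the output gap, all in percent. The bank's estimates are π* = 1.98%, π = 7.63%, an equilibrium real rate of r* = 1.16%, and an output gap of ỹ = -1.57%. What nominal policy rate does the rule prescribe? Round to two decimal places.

i = 1.16 + 7.63 + 0.6 × (7.63 − 1.98) + 0.3 × (-1.57)
   = 1.16 + 7.63 + 3.39 − 0.471 = 11.71

11.71%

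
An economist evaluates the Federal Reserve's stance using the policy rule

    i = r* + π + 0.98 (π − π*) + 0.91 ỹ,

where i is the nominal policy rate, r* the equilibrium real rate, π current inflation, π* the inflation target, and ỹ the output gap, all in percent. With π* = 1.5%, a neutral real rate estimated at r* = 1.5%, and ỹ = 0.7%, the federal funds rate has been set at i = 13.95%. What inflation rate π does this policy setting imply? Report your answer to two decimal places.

Collecting π: i = r* + (1 + 0.98) π − 0.98 π* + 0.91 ỹ
1.98 π = 13.95 − 1.5 + 0.98 × 1.5 − 0.91 × 0.7 = 13.283
π = 13.283 / 1.98 = 6.71

6.71%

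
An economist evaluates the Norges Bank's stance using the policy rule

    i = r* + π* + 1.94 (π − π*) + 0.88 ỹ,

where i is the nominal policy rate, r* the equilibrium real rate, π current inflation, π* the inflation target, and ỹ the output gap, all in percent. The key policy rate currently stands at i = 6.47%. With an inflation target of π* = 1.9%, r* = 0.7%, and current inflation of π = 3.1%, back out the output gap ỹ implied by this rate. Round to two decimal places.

1.75%

0.88 ỹ = 6.47 − 0.7 − 1.9 − 1.94 × (3.1 − 1.9) = 1.542
ỹ = 1.542 / 0.88 = 1.75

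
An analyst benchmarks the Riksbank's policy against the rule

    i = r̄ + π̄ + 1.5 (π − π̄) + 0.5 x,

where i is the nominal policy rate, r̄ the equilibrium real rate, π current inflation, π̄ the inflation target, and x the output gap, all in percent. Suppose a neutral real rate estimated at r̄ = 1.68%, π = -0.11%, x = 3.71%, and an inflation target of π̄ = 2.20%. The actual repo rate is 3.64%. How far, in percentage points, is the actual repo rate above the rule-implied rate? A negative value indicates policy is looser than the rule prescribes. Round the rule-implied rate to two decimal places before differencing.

1.37 pp

i = 1.68 + 2.20 + 1.5 × (-0.11 − 2.20) + 0.5 × 3.71
   = 1.68 + 2.2 − 3.465 + 1.855 = 2.27
Deviation = 3.64 − 2.27 = 1.37 pp.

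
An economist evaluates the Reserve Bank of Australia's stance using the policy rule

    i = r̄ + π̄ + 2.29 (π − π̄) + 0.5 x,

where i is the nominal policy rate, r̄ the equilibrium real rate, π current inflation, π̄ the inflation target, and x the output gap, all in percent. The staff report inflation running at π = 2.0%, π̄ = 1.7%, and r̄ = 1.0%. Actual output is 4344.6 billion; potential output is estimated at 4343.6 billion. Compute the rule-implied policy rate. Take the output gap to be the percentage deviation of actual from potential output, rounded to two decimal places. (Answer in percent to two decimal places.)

3.40%

Output gap = 100 × (4344.6 − 4343.6) / 4343.6 = 0.02%.
i = 1.00 + 1.70 + 2.29 × (2.00 − 1.70) + 0.5 × 0.02
   = 1.00 + 1.7 + 0.687 + 0.01 = 3.40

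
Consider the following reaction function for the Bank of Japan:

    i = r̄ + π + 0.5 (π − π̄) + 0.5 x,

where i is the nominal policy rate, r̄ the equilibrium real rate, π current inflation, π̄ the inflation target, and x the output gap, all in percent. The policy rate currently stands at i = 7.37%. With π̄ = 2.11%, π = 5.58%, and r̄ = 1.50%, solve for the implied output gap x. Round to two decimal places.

-2.89%

0.5 x = 7.37 − 1.50 − 5.58 − 0.5 × (5.58 − 2.11) = -1.445
x = -1.445 / 0.5 = -2.89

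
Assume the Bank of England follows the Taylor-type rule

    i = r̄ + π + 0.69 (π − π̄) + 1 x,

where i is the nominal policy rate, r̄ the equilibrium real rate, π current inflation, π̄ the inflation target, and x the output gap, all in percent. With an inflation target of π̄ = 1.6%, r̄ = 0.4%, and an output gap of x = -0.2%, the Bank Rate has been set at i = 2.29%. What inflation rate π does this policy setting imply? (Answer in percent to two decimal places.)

1.89%

Collecting π: i = r̄ + (1 + 0.69) π − 0.69 π̄ + 1 x
1.69 π = 2.29 − 0.4 + 0.69 × 1.6 − 1 × (-0.2) = 3.194
π = 3.194 / 1.69 = 1.89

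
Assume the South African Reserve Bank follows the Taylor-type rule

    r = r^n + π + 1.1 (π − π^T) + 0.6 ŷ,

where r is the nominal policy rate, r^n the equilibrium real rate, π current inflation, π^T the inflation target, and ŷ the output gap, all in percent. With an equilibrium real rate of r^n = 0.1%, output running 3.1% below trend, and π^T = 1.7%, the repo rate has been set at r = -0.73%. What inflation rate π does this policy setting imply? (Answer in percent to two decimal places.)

Output 3.1% below potential → ŷ = -3.1.
Collecting π: r = r^n + (1 + 1.1) π − 1.1 π^T + 0.6 ŷ
2.1 π = -0.73 − 0.1 + 1.1 × 1.7 − 0.6 × (-3.1) = 2.9
π = 2.9 / 2.1 = 1.38

1.38%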